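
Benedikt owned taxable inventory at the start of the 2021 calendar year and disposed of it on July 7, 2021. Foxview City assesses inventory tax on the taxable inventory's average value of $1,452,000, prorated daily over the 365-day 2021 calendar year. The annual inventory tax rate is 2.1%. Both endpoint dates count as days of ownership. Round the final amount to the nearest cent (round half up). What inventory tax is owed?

Days held (January 1 – July 7, 2021): 188 out of 365
Tax = $1,452,000 × 2.1% × 188/365 = $15,705.4685

$15,705.47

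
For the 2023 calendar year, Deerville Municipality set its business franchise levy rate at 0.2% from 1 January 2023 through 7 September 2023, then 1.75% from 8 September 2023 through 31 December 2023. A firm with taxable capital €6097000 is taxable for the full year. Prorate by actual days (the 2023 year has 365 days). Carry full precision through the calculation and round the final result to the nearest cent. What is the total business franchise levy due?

€41969.08

1 January – 7 September 2023: 250 days at 0.2% → €6097000 × 0.2% × 250/365 = €8352.0548
8 September – 31 December 2023: 115 days at 1.75% → €6097000 × 1.75% × 115/365 = €33617.0205
Total = €41969.0753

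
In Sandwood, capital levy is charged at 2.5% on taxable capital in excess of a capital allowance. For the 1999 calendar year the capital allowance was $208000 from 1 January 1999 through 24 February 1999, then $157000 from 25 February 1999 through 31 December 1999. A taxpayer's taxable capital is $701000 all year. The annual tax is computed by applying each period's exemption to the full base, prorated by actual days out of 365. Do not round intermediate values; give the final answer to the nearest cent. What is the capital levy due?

$13407.88

1 January – 24 February 1999: 55 days, exemption $208000 → ($701000 − $208000) × 2.5% × 55/365 = $1857.1918
25 February – 31 December 1999: 310 days, exemption $157000 → ($701000 − $157000) × 2.5% × 310/365 = $11550.6849
Total = $13407.8767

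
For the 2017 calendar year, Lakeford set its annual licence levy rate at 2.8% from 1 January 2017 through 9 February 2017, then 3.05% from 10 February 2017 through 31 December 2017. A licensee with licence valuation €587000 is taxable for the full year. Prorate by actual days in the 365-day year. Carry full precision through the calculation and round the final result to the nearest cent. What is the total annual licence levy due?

€17742.68

1 January – 9 February 2017: 40 days at 2.8% → €587000 × 2.8% × 40/365 = €1801.2055
10 February – 31 December 2017: 325 days at 3.05% → €587000 × 3.05% × 325/365 = €15941.4726
Total = €17742.6781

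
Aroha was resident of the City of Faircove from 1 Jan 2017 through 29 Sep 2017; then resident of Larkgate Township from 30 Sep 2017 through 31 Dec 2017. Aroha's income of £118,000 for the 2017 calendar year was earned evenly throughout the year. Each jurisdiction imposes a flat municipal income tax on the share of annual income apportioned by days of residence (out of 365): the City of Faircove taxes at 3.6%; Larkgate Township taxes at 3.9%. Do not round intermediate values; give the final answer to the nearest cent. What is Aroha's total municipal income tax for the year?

The City of Faircove, 1 Jan – 29 Sep 2017: 272 days → £118,000 × 3.6% × 272/365 = £3,165.6329
Larkgate Township, 30 Sep – 31 Dec 2017: 93 days → £118,000 × 3.9% × 93/365 = £1,172.5644
Total = £4,338.1973

£4,338.20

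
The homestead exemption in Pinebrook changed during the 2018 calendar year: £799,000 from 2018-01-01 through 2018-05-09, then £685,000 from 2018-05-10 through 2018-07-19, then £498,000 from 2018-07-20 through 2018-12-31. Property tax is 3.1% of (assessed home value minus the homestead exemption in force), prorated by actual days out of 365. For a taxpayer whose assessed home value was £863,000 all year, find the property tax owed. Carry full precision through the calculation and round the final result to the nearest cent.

£6,889.56

2018-01-01 to 2018-05-09: 129 days, exemption £799,000 → (£863,000 − £799,000) × 3.1% × 129/365 = £701.1945
2018-05-10 to 2018-07-19: 71 days, exemption £685,000 → (£863,000 − £685,000) × 3.1% × 71/365 = £1,073.3644
2018-07-20 to 2018-12-31: 165 days, exemption £498,000 → (£863,000 − £498,000) × 3.1% × 165/365 = £5,115.0000
Total = £6,889.5589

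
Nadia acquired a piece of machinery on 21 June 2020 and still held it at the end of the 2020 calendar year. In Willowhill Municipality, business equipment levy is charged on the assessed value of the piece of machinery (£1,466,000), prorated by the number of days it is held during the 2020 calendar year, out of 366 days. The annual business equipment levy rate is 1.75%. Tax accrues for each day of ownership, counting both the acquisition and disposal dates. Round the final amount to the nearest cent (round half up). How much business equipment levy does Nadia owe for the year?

Days held (21 June – 31 December 2020): 194 out of 366
Tax = £1,466,000 × 1.75% × 194/366 = £13,598.5519

£13,598.55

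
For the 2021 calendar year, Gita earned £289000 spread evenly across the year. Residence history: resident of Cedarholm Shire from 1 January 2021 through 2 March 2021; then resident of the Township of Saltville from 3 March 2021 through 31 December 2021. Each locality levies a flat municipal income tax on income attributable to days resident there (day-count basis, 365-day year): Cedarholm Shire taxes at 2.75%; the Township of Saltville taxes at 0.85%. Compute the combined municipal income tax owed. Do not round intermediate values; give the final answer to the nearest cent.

Cedarholm Shire, 1 January – 2 March 2021: 61 days → £289000 × 2.75% × 61/365 = £1328.2123
The Township of Saltville, 3 March – 31 December 2021: 304 days → £289000 × 0.85% × 304/365 = £2045.9616
Total = £3374.1740

£3374.17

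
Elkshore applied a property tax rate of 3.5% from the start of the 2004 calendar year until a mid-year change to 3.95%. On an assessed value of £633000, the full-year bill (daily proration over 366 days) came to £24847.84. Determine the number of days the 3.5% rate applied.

20 days

Let d = days at the first rate; then 366 − d days at the second rate.
£633000 × [3.5%·d + 3.95%·(366−d)] / 366 = £24847.84
Solving gives d = 20, so the new rate took effect on January 21, 2004.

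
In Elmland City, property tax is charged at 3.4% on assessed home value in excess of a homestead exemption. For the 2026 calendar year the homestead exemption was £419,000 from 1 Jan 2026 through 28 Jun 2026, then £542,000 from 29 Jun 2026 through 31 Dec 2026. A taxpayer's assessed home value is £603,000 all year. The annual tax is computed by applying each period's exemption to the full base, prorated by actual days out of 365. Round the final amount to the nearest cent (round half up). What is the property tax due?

£4,124.90

1 Jan – 28 Jun 2026: 179 days, exemption £419,000 → (£603,000 − £419,000) × 3.4% × 179/365 = £3,068.0110
29 Jun – 31 Dec 2026: 186 days, exemption £542,000 → (£603,000 − £542,000) × 3.4% × 186/365 = £1,056.8877
Total = £4,124.8986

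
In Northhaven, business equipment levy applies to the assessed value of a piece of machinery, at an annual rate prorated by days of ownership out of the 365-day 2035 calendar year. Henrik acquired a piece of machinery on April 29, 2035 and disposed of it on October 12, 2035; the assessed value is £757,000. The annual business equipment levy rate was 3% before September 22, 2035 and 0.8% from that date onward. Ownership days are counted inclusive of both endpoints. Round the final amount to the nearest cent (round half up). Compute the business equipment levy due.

£9,432.43

April 29 – September 21, 2035: 146 days at 3% → £757,000 × 3% × 146/365 = £9,084.0000
September 22 – October 12, 2035: 21 days at 0.8% → £757,000 × 0.8% × 21/365 = £348.4274
Total = £9,432.4274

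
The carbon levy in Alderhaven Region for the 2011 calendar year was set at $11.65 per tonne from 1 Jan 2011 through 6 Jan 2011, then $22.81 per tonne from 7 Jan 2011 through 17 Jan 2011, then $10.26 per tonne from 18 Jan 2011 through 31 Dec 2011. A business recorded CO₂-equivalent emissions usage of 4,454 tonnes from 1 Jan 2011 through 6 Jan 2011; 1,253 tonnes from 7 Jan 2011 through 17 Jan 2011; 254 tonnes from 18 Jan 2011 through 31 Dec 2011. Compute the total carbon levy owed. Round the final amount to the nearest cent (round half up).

$83076.07

1 Jan – 6 Jan 2011: 4,454 tonnes at $11.65/tonne → $51889.10
7 Jan – 17 Jan 2011: 1,253 tonnes at $22.81/tonne → $28580.93
18 Jan – 31 Dec 2011: 254 tonnes at $10.26/tonne → $2606.04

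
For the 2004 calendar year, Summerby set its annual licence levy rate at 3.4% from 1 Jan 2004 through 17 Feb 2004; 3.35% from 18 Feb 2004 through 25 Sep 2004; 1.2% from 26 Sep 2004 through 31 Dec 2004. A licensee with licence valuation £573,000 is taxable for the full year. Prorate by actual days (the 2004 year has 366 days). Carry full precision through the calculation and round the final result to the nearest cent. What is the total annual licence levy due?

1 Jan – 17 Feb 2004: 48 days at 3.4% → £573,000 × 3.4% × 48/366 = £2,555.0164
18 Feb – 25 Sep 2004: 221 days at 3.35% → £573,000 × 3.35% × 221/366 = £11,590.7254
26 Sep – 31 Dec 2004: 97 days at 1.2% → £573,000 × 1.2% × 97/366 = £1,822.3279
Total = £15,968.0697

£15,968.07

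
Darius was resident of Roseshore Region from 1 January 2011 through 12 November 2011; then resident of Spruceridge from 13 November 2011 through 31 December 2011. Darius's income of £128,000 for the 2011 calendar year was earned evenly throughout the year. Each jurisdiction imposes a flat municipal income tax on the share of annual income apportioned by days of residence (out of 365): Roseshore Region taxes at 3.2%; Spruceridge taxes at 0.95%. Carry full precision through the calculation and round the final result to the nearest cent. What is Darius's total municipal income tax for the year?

£3,709.37

Roseshore Region, 1 January – 12 November 2011: 316 days → £128,000 × 3.2% × 316/365 = £3,546.1260
Spruceridge, 13 November – 31 December 2011: 49 days → £128,000 × 0.95% × 49/365 = £163.2438
Total = £3,709.3699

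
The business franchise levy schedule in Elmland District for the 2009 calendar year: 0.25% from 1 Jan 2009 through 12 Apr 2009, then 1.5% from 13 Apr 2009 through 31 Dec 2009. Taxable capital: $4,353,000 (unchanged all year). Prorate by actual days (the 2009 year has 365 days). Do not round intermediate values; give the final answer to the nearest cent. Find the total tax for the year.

$50,089.32

1 Jan – 12 Apr 2009: 102 days at 0.25% → $4,353,000 × 0.25% × 102/365 = $3,041.1370
13 Apr – 31 Dec 2009: 263 days at 1.5% → $4,353,000 × 1.5% × 263/365 = $47,048.1781
Total = $50,089.3151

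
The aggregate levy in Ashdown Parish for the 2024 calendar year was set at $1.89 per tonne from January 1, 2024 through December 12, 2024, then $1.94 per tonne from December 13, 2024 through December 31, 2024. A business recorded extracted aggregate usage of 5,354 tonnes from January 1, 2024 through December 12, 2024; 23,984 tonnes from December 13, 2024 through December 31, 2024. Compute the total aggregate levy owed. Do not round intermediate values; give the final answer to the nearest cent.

January 1 – December 12, 2024: 5,354 tonnes at $1.89/tonne → $10119.06
December 13 – December 31, 2024: 23,984 tonnes at $1.94/tonne → $46528.96

$56648.02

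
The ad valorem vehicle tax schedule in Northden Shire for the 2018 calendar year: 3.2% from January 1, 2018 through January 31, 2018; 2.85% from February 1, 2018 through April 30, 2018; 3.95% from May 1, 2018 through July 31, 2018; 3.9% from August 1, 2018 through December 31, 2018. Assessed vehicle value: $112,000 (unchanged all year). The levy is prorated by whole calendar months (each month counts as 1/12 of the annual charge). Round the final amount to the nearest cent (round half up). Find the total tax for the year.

January 1 – January 31, 2018: 1 month at 3.2% → $112,000 × 3.2% × 1/12 = $298.6667
February 1 – April 30, 2018: 3 months at 2.85% → $112,000 × 2.85% × 3/12 = $798.0000
May 1 – July 31, 2018: 3 months at 3.95% → $112,000 × 3.95% × 3/12 = $1,106.0000
August 1 – December 31, 2018: 5 months at 3.9% → $112,000 × 3.9% × 5/12 = $1,820.0000
Total = $4,022.6667

$4,022.67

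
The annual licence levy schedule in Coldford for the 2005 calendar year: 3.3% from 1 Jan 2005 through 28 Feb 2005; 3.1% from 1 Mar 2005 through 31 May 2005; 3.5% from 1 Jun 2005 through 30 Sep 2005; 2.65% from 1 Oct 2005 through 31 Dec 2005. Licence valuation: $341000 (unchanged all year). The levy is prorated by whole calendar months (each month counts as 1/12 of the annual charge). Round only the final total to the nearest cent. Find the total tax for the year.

$10755.71

1 Jan – 28 Feb 2005: 2 months at 3.3% → $341000 × 3.3% × 2/12 = $1875.5000
1 Mar – 31 May 2005: 3 months at 3.1% → $341000 × 3.1% × 3/12 = $2642.7500
1 Jun – 30 Sep 2005: 4 months at 3.5% → $341000 × 3.5% × 4/12 = $3978.3333
1 Oct – 31 Dec 2005: 3 months at 2.65% → $341000 × 2.65% × 3/12 = $2259.1250
Total = $10755.7083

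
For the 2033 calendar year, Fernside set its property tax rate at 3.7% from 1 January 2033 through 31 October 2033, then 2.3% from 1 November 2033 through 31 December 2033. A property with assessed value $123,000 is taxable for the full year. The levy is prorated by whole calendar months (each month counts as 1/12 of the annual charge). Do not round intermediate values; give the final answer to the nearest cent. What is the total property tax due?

1 January – 31 October 2033: 10 months at 3.7% → $123,000 × 3.7% × 10/12 = $3,792.5000
1 November – 31 December 2033: 2 months at 2.3% → $123,000 × 2.3% × 2/12 = $471.5000
Total = $4,264.0000

$4,264.00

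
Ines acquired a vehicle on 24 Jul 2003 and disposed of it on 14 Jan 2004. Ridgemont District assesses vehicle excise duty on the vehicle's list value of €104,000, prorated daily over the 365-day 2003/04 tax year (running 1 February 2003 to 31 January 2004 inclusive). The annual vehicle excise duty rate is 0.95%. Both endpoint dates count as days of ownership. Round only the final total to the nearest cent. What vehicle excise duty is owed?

Days held (24 Jul 2003 – 14 Jan 2004): 175 out of 365
Tax = €104,000 × 0.95% × 175/365 = €473.6986

€473.70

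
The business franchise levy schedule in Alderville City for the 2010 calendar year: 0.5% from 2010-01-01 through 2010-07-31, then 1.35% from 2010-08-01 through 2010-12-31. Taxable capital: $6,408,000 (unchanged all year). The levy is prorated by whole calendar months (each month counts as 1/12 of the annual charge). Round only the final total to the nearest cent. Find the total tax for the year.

$54,735.00

2010-01-01 to 2010-07-31: 7 months at 0.5% → $6,408,000 × 0.5% × 7/12 = $18,690.0000
2010-08-01 to 2010-12-31: 5 months at 1.35% → $6,408,000 × 1.35% × 5/12 = $36,045.0000
Total = $54,735.0000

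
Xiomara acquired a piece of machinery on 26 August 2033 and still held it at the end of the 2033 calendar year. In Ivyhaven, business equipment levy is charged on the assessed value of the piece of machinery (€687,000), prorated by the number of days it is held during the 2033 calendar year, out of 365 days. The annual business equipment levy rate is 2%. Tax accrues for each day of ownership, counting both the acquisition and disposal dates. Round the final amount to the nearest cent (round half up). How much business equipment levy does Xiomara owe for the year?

€4,818.41

Days held (26 August – 31 December 2033): 128 out of 365
Tax = €687,000 × 2% × 128/365 = €4,818.4110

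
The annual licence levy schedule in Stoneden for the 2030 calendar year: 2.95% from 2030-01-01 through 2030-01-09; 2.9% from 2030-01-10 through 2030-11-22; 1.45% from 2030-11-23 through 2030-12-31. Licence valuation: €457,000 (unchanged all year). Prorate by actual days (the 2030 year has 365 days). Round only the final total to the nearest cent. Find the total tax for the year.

€12,550.60

2030-01-01 to 2030-01-09: 9 days at 2.95% → €457,000 × 2.95% × 9/365 = €332.4205
2030-01-10 to 2030-11-22: 317 days at 2.9% → €457,000 × 2.9% × 317/365 = €11,510.1397
2030-11-23 to 2030-12-31: 39 days at 1.45% → €457,000 × 1.45% × 39/365 = €708.0370
Total = €12,550.5973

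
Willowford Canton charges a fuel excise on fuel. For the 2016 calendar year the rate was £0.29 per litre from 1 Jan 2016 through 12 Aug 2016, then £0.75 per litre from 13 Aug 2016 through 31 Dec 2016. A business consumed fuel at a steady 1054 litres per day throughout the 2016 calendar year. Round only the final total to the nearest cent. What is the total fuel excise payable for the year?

1 Jan – 12 Aug 2016: 225 days × 1054 litres/day = 237,150 litres at £0.29/litre → £68,773.50
13 Aug – 31 Dec 2016: 141 days × 1054 litres/day = 148,614 litres at £0.75/litre → £111,460.50

£180,234.00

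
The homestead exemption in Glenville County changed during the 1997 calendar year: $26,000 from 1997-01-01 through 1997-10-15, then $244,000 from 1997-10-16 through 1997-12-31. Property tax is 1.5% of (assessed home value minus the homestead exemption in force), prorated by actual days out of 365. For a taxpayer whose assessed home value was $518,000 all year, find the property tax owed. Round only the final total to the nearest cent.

$6,690.16

1997-01-01 to 1997-10-15: 288 days, exemption $26,000 → ($518,000 − $26,000) × 1.5% × 288/365 = $5,823.1233
1997-10-16 to 1997-12-31: 77 days, exemption $244,000 → ($518,000 − $244,000) × 1.5% × 77/365 = $867.0411
Total = $6,690.1644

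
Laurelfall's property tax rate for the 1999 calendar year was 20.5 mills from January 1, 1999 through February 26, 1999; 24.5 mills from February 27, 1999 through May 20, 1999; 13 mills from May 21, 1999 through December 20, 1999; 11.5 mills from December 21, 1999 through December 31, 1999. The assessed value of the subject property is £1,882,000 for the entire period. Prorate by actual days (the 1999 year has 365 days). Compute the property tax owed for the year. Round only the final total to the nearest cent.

January 1 – February 26, 1999: 57 days at 20.5 mills → £1,882,000 × 2.05% × 57/365 = £6,024.9781
February 27 – May 20, 1999: 83 days at 24.5 mills → £1,882,000 × 2.45% × 83/365 = £10,485.0603
May 21 – December 20, 1999: 214 days at 13 mills → £1,882,000 × 1.3% × 214/365 = £14,344.4493
December 21 – December 31, 1999: 11 days at 11.5 mills → £1,882,000 × 1.15% × 11/365 = £652.2548
Total = £31,506.7425

£31,506.74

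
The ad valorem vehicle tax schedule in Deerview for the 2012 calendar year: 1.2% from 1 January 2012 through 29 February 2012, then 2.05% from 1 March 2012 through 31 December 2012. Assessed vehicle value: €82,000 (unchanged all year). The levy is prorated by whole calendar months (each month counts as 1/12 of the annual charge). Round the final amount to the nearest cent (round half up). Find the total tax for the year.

1 January – 29 February 2012: 2 months at 1.2% → €82,000 × 1.2% × 2/12 = €164.0000
1 March – 31 December 2012: 10 months at 2.05% → €82,000 × 2.05% × 10/12 = €1,400.8333
Total = €1,564.8333

€1,564.83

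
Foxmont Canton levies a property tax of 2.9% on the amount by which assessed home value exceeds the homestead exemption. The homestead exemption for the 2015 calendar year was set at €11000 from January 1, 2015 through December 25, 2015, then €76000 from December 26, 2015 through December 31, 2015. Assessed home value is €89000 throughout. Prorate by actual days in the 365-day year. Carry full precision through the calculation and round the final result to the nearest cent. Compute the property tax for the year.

€2231.01

January 1 – December 25, 2015: 359 days, exemption €11000 → (€89000 − €11000) × 2.9% × 359/365 = €2224.8164
December 26 – December 31, 2015: 6 days, exemption €76000 → (€89000 − €76000) × 2.9% × 6/365 = €6.1973
Total = €2231.0137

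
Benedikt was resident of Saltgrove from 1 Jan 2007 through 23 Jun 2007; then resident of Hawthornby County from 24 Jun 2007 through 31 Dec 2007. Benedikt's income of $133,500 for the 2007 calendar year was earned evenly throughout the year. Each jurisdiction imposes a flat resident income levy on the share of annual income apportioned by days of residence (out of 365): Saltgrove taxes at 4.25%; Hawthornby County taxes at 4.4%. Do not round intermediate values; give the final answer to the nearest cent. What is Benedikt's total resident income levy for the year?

$5,778.54

Saltgrove, 1 Jan – 23 Jun 2007: 174 days → $133,500 × 4.25% × 174/365 = $2,704.7466
Hawthornby County, 24 Jun – 31 Dec 2007: 191 days → $133,500 × 4.4% × 191/365 = $3,073.7918
Total = $5,778.5384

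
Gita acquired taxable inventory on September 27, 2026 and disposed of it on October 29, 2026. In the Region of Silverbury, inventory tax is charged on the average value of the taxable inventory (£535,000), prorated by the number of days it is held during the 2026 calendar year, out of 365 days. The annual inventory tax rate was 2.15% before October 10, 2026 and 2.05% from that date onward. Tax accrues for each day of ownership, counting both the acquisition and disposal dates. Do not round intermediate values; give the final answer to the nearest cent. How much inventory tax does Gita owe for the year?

September 27 – October 9, 2026: 13 days at 2.15% → £535,000 × 2.15% × 13/365 = £409.6781
October 10 – October 29, 2026: 20 days at 2.05% → £535,000 × 2.05% × 20/365 = £600.9589
Total = £1,010.6370

£1,010.64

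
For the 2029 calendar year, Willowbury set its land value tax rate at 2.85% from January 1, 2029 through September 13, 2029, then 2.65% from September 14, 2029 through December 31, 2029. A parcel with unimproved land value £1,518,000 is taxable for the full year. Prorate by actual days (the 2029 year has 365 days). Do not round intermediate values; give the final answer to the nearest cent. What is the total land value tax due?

£42,356.36

January 1 – September 13, 2029: 256 days at 2.85% → £1,518,000 × 2.85% × 256/365 = £30,343.3644
September 14 – December 31, 2029: 109 days at 2.65% → £1,518,000 × 2.65% × 109/365 = £12,012.9945
Total = £42,356.3589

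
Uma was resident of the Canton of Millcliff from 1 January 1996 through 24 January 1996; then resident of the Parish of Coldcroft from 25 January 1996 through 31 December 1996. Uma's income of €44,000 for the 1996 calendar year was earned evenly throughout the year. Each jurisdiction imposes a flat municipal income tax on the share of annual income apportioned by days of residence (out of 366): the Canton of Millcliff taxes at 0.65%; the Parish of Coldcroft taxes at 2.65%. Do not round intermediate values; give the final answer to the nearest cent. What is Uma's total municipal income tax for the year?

The Canton of Millcliff, 1 January – 24 January 1996: 24 days → €44,000 × 0.65% × 24/366 = €18.7541
The Parish of Coldcroft, 25 January – 31 December 1996: 342 days → €44,000 × 2.65% × 342/366 = €1,089.5410
Total = €1,108.2951

€1,108.30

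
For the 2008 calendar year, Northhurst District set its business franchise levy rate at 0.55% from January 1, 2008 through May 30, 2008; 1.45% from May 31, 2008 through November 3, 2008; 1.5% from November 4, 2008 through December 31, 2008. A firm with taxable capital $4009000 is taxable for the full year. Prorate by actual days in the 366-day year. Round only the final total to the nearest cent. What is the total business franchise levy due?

$43562.28

January 1 – May 30, 2008: 151 days at 0.55% → $4009000 × 0.55% × 151/366 = $9096.9249
May 31 – November 3, 2008: 157 days at 1.45% → $4009000 × 1.45% × 157/366 = $24935.7609
November 4 – December 31, 2008: 58 days at 1.5% → $4009000 × 1.5% × 58/366 = $9529.5902
Total = $43562.2760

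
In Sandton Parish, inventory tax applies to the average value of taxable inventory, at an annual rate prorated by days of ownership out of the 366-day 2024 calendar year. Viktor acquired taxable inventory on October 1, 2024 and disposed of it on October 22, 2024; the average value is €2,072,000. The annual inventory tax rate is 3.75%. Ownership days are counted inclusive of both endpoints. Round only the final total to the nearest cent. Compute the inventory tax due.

€4,670.49

Days held (October 1 – October 22, 2024): 22 out of 366
Tax = €2,072,000 × 3.75% × 22/366 = €4,670.4918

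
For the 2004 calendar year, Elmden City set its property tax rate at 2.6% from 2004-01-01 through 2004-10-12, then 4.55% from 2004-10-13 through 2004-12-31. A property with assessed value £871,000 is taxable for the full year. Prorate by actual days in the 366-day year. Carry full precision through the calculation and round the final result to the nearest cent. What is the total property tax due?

£26,358.46

2004-01-01 to 2004-10-12: 286 days at 2.6% → £871,000 × 2.6% × 286/366 = £17,696.0546
2004-10-13 to 2004-12-31: 80 days at 4.55% → £871,000 × 4.55% × 80/366 = £8,662.4044
Total = £26,358.4590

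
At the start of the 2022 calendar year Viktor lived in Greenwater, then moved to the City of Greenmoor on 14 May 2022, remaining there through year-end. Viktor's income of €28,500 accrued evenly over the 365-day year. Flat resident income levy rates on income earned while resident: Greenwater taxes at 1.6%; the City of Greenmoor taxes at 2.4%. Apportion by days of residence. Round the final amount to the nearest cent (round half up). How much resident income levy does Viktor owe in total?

€600.92

Greenwater, 1 January – 13 May 2022: 133 days → €28,500 × 1.6% × 133/365 = €166.1589
The City of Greenmoor, 14 May – 31 December 2022: 232 days → €28,500 × 2.4% × 232/365 = €434.7616
Total = €600.9205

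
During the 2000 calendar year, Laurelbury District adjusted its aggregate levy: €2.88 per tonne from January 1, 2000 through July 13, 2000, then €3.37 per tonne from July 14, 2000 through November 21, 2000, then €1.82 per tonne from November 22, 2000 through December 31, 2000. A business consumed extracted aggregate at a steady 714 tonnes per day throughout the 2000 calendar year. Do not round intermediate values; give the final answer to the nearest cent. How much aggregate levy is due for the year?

January 1 – July 13, 2000: 195 days × 714 tonnes/day = 139,230 tonnes at €2.88/tonne → €400,982.40
July 14 – November 21, 2000: 131 days × 714 tonnes/day = 93,534 tonnes at €3.37/tonne → €315,209.58
November 22 – December 31, 2000: 40 days × 714 tonnes/day = 28,560 tonnes at €1.82/tonne → €51,979.20

€768,171.18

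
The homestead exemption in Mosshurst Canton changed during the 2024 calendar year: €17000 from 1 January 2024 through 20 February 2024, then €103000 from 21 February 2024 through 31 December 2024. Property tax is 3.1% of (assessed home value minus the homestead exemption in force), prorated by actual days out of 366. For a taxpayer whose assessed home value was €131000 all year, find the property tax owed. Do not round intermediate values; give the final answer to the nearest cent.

1 January – 20 February 2024: 51 days, exemption €17000 → (€131000 − €17000) × 3.1% × 51/366 = €492.4426
21 February – 31 December 2024: 315 days, exemption €103000 → (€131000 − €103000) × 3.1% × 315/366 = €747.0492
Total = €1239.4918

€1239.49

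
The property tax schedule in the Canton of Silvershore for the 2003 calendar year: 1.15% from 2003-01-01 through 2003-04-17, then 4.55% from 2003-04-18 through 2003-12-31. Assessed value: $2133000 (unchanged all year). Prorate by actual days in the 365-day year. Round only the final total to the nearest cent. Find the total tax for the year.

2003-01-01 to 2003-04-17: 107 days at 1.15% → $2133000 × 1.15% × 107/365 = $7190.8397
2003-04-18 to 2003-12-31: 258 days at 4.55% → $2133000 × 4.55% × 258/365 = $68600.7863
Total = $75791.6260

$75791.63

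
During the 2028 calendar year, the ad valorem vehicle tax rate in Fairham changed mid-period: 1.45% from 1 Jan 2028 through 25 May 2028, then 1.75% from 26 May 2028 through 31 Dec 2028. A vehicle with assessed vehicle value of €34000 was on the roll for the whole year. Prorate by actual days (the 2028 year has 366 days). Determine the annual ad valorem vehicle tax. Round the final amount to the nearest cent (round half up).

1 Jan – 25 May 2028: 146 days at 1.45% → €34000 × 1.45% × 146/366 = €196.6612
26 May – 31 Dec 2028: 220 days at 1.75% → €34000 × 1.75% × 220/366 = €357.6503
Total = €554.3115

€554.31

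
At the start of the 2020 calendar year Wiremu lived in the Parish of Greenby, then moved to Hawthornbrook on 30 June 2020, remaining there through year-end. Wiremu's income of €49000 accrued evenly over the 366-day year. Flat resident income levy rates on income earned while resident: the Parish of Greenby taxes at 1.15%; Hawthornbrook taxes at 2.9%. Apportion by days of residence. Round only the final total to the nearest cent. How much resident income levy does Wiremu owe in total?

The Parish of Greenby, 1 January – 29 June 2020: 181 days → €49000 × 1.15% × 181/366 = €278.6708
Hawthornbrook, 30 June – 31 December 2020: 185 days → €49000 × 2.9% × 185/366 = €718.2650
Total = €996.9358

€996.94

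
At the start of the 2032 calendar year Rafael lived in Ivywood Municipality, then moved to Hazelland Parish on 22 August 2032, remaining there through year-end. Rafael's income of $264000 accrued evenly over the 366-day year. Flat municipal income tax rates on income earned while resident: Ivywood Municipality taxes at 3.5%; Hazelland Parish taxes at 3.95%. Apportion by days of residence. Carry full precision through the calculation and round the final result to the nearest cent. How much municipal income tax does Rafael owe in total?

Ivywood Municipality, 1 January – 21 August 2032: 234 days → $264000 × 3.5% × 234/366 = $5907.5410
Hazelland Parish, 22 August – 31 December 2032: 132 days → $264000 × 3.95% × 132/366 = $3760.9180
Total = $9668.4590

$9668.46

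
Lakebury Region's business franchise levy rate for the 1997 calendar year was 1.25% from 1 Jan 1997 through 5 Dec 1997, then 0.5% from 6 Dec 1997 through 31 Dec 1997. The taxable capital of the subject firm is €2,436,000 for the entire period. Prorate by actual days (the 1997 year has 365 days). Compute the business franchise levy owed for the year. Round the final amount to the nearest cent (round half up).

€29,148.58

1 Jan – 5 Dec 1997: 339 days at 1.25% → €2,436,000 × 1.25% × 339/365 = €28,280.9589
6 Dec – 31 Dec 1997: 26 days at 0.5% → €2,436,000 × 0.5% × 26/365 = €867.6164
Total = €29,148.5753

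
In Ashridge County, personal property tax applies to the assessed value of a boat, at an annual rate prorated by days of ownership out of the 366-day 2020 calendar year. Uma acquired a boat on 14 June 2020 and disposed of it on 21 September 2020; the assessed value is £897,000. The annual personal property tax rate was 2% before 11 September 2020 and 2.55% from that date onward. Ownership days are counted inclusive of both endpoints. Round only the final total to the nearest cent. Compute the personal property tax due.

14 June – 10 September 2020: 89 days at 2% → £897,000 × 2% × 89/366 = £4,362.4590
11 September – 21 September 2020: 11 days at 2.55% → £897,000 × 2.55% × 11/366 = £687.4549
Total = £5,049.9139

£5,049.91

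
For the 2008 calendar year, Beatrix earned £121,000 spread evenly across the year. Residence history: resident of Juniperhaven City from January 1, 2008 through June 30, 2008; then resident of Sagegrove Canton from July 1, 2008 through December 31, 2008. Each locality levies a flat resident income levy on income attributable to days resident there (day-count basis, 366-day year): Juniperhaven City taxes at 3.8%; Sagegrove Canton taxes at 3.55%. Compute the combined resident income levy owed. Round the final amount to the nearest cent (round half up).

Juniperhaven City, January 1 – June 30, 2008: 182 days → £121,000 × 3.8% × 182/366 = £2,286.4372
Sagegrove Canton, July 1 – December 31, 2008: 184 days → £121,000 × 3.55% × 184/366 = £2,159.4863
Total = £4,445.9235

£4,445.92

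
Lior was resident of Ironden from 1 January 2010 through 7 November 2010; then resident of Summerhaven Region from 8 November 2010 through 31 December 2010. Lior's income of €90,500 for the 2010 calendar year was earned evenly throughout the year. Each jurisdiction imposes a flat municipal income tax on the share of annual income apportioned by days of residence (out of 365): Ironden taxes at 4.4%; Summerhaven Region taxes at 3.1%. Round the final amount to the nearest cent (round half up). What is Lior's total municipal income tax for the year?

€3,807.94

Ironden, 1 January – 7 November 2010: 311 days → €90,500 × 4.4% × 311/365 = €3,392.8822
Summerhaven Region, 8 November – 31 December 2010: 54 days → €90,500 × 3.1% × 54/365 = €415.0603
Total = €3,807.9425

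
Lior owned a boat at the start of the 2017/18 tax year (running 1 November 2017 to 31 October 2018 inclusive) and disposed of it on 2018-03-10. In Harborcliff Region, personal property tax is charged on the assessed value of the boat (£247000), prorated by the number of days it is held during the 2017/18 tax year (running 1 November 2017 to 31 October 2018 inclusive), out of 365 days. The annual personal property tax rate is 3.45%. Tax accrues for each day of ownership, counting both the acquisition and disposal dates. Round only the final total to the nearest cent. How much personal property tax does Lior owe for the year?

£3035.05

Days held (2017-11-01 to 2018-03-10): 130 out of 365
Tax = £247000 × 3.45% × 130/365 = £3035.0548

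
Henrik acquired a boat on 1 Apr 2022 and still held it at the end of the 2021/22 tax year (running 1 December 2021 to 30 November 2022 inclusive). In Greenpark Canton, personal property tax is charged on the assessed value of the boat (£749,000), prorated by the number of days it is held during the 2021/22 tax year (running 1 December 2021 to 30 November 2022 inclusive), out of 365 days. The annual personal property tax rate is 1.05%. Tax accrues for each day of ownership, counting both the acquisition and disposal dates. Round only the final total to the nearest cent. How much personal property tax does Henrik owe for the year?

£5,257.36

Days held (1 Apr – 30 Nov 2022): 244 out of 365
Tax = £749,000 × 1.05% × 244/365 = £5,257.3644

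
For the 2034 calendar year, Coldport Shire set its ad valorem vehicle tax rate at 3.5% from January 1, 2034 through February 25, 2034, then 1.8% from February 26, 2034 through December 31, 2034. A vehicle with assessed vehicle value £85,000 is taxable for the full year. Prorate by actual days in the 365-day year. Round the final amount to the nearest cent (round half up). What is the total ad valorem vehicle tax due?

£1,751.70

January 1 – February 25, 2034: 56 days at 3.5% → £85,000 × 3.5% × 56/365 = £456.4384
February 26 – December 31, 2034: 309 days at 1.8% → £85,000 × 1.8% × 309/365 = £1,295.2603
Total = £1,751.6986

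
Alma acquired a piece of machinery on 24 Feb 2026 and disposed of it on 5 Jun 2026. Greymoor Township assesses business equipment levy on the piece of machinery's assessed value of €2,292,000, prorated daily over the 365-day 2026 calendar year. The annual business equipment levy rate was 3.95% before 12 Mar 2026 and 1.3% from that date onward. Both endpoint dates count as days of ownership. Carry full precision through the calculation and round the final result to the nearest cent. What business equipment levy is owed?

€10,989.04

24 Feb – 11 Mar 2026: 16 days at 3.95% → €2,292,000 × 3.95% × 16/365 = €3,968.6137
12 Mar – 5 Jun 2026: 86 days at 1.3% → €2,292,000 × 1.3% × 86/365 = €7,020.4274
Total = €10,989.0411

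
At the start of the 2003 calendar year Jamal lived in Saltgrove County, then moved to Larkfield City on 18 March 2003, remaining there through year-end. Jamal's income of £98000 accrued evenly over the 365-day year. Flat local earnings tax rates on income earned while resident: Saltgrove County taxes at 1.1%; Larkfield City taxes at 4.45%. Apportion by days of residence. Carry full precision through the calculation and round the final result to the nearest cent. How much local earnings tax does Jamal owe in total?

Saltgrove County, 1 January – 17 March 2003: 76 days → £98000 × 1.1% × 76/365 = £224.4603
Larkfield City, 18 March – 31 December 2003: 289 days → £98000 × 4.45% × 289/365 = £3452.9562
Total = £3677.4164

£3677.42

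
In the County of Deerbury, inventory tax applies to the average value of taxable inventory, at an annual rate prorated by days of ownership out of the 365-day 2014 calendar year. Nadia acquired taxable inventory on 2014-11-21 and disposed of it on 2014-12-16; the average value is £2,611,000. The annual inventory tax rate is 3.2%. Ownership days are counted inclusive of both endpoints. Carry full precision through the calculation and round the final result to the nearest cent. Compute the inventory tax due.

£5,951.65

Days held (2014-11-21 to 2014-12-16): 26 out of 365
Tax = £2,611,000 × 3.2% × 26/365 = £5,951.6493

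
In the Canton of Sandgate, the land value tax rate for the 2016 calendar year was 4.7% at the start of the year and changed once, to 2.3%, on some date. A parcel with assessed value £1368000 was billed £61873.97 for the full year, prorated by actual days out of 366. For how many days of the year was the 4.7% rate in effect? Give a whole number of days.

339 days

Let d = days at the first rate; then 366 − d days at the second rate.
£1368000 × [4.7%·d + 2.3%·(366−d)] / 366 = £61873.97
Solving gives d = 339, so the new rate took effect on December 5, 2016.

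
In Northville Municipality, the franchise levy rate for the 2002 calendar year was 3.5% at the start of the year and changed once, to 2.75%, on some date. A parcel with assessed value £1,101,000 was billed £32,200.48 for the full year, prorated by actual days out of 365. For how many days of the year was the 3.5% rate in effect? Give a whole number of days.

85 days

Let d = days at the first rate; then 365 − d days at the second rate.
£1,101,000 × [3.5%·d + 2.75%·(365−d)] / 365 = £32,200.48
Solving gives d = 85, so the new rate took effect on March 27, 2002.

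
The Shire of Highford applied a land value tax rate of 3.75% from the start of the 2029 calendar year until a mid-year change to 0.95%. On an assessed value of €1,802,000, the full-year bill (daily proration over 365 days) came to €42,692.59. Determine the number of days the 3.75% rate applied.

Let d = days at the first rate; then 365 − d days at the second rate.
€1,802,000 × [3.75%·d + 0.95%·(365−d)] / 365 = €42,692.59
Solving gives d = 185, so the new rate took effect on 5 July 2029.

185 days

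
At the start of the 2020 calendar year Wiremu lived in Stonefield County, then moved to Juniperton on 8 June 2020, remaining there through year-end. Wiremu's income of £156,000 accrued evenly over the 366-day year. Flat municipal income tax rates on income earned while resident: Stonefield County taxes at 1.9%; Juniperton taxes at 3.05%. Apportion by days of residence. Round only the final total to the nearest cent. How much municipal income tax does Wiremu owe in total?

Stonefield County, 1 January – 7 June 2020: 159 days → £156,000 × 1.9% × 159/366 = £1,287.6393
Juniperton, 8 June – 31 December 2020: 207 days → £156,000 × 3.05% × 207/366 = £2,691.0000
Total = £3,978.6393

£3,978.64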